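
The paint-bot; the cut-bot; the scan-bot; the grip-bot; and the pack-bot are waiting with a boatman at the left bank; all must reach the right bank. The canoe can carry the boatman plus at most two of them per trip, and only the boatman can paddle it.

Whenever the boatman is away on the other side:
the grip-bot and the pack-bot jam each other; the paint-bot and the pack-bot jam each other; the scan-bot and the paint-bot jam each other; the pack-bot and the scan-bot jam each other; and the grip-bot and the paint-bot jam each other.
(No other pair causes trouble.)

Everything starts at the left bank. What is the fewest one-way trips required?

Counting alone: the boatman can take at most 2 across per trip to the right bank, so moving all 5 needs at least 3 loaded trips out, with a return between consecutive ones — at least 5 crossings.
The safety rule pushes this higher. Following every safe sequence of crossings, the most of the 5 that can be at the right bank as the canoe arrives there on crossing 5 is 4 — never all 5.
So no plan with fewer than 7 crossings exists, and this one achieves 7:
1. Boatman goes to the right bank with the pack-bot and the paint-bot.  [the left bank: the cut-bot, the grip-bot, the scan-bot | the right bank: the pack-bot, the paint-bot]
2. Boatman goes back to the left bank with the paint-bot.  [the left bank: the cut-bot, the grip-bot, the paint-bot, the scan-bot | the right bank: the pack-bot]
3. Boatman goes to the right bank with the cut-bot and the paint-bot.  [the left bank: the grip-bot, the scan-bot | the right bank: the cut-bot, the pack-bot, the paint-bot]
4. Boatman goes back to the left bank with the paint-bot.  [the left bank: the grip-bot, the paint-bot, the scan-bot | the right bank: the cut-bot, the pack-bot]
5. Boatman goes to the right bank with the grip-bot and the scan-bot.  [the left bank: the paint-bot | the right bank: the cut-bot, the grip-bot, the pack-bot, the scan-bot]
6. Boatman goes back to the left bank with the pack-bot.  [the left bank: the pack-bot, the paint-bot | the right bank: the cut-bot, the grip-bot, the scan-bot]
7. Boatman goes to the right bank with the pack-bot and the paint-bot.  [the left bank: — | the right bank: the cut-bot, the grip-bot, the pack-bot, the paint-bot, the scan-bot]

7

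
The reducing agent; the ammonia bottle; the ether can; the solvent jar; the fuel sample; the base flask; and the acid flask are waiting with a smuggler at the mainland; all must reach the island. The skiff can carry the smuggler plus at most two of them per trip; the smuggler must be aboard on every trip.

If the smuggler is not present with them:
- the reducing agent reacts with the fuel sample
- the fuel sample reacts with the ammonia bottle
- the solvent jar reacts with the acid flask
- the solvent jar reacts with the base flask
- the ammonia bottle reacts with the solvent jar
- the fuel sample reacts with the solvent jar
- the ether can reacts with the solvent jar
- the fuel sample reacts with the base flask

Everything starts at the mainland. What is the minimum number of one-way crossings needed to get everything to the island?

Counting alone: the smuggler can take at most 2 across per trip to the island, so moving all 7 needs at least 4 loaded trips out, with a return between consecutive ones — at least 7 crossings.
The safety rule pushes this higher. Following every safe sequence of crossings, the most of the 7 that can be at the island as the skiff arrives there on crossings 7, 9 is 5, 6 respectively — never all 7.
So no plan with fewer than 11 crossings exists, and this one achieves 11:
1. Smuggler goes to the island with the fuel sample and the solvent jar.
2. Smuggler goes back to the mainland with the solvent jar.
3. Smuggler goes to the island with the reducing agent and the solvent jar.
4. Smuggler goes back to the mainland with the fuel sample.
5. Smuggler goes to the island with the ammonia bottle and the base flask.
6. Smuggler goes back to the mainland with the solvent jar.
7. Smuggler goes to the island with the ether can and the solvent jar.
8. Smuggler goes back to the mainland with the solvent jar.
9. Smuggler goes to the island with the acid flask and the solvent jar.
10. Smuggler goes back to the mainland with the solvent jar.
11. Smuggler goes to the island with the fuel sample and the solvent jar.

11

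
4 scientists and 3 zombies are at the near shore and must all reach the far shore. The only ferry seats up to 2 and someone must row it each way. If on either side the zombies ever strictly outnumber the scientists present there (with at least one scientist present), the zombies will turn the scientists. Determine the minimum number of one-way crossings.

11

Counting alone: each trip to the far shore takes at most 2 across and each return brings at least 1 back, so after t trips out (and t−1 returns) at most 2t − (t−1) of the 7 are across; that first reaches 7 at t = 6, so at least 11 crossings are needed.
The plan below uses exactly 11 crossings, so it is optimal:
1. 2 zombies → the far shore.  (the near shore: 4S 1Z; the far shore: 0S 2Z)
2. 1 zombie ← the near shore.  (the near shore: 4S 2Z; the far shore: 0S 1Z)
3. 2 zombies → the far shore.  (the near shore: 4S 0Z; the far shore: 0S 3Z)
4. 1 zombie ← the near shore.  (the near shore: 4S 1Z; the far shore: 0S 2Z)
5. 2 scientists → the far shore.  (the near shore: 2S 1Z; the far shore: 2S 2Z)
6. 1 zombie ← the near shore.  (the near shore: 2S 2Z; the far shore: 2S 1Z)
7. 1 scientist and 1 zombie → the far shore.  (the near shore: 1S 1Z; the far shore: 3S 2Z)
8. 1 scientist ← the near shore.  (the near shore: 2S 1Z; the far shore: 2S 2Z)
9. 1 scientist and 1 zombie → the far shore.  (the near shore: 1S 0Z; the far shore: 3S 3Z)
10. 1 zombie ← the near shore.  (the near shore: 1S 1Z; the far shore: 3S 2Z)
11. 1 scientist and 1 zombie → the far shore.  (the near shore: 0S 0Z; the far shore: 4S 3Z)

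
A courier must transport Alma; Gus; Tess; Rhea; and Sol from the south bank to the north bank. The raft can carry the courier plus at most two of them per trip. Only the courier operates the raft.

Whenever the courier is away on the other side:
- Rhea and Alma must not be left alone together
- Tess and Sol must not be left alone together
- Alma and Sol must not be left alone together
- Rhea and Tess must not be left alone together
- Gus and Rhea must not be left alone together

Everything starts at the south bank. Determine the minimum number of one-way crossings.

Counting alone: the courier can take at most 2 across per trip to the north bank, so moving all 5 needs at least 3 loaded trips out, with a return between consecutive ones — at least 5 crossings.
The safety rule pushes this higher. Following every safe sequence of crossings, the most of the 5 that can be at the north bank as the raft arrives there on crossing 5 is 4 — never all 5.
So no plan with fewer than 7 crossings exists, and this one achieves 7:
1. Courier goes to the north bank with Rhea and Sol.
2. Courier goes back to the south bank alone.
3. Courier goes to the north bank with Alma.
4. Courier goes back to the south bank with Rhea and Sol.
5. Courier goes to the north bank with Gus and Tess.
6. Courier goes back to the south bank alone.
7. Courier goes to the north bank with Rhea and Sol.

7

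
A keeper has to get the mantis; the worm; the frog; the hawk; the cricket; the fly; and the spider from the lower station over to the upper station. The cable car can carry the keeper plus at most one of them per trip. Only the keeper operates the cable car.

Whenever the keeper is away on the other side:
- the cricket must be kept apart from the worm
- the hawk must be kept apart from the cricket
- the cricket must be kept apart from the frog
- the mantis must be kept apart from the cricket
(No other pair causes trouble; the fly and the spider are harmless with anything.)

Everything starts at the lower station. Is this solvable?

No

Following every safe sequence of crossings from the start, the most of the 7 that can be at the upper station as the cable car arrives there on crossings 1, 3, 5, 7 is 1, 2, 3, 4 respectively; the best ever achieved is 4 of 7.
From crossing 9 on, no configuration arises that was not already reachable earlier: only 44 distinct safe configurations (who is on which side, and where the cable car is) can ever be reached, none of them has everyone across, and every continuation just revisits them. So no valid plan exists.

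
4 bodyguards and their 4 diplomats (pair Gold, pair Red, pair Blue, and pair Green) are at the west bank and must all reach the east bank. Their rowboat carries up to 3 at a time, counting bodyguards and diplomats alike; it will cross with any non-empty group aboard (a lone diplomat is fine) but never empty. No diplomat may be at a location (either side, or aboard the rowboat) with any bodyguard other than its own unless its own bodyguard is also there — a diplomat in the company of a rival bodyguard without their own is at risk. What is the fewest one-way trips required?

9

Counting alone: each trip to the east bank takes at most 3 across and each return brings at least 1 back, so after t trips out (and t−1 returns) at most 3t − (t−1) of the 8 are across; that first reaches 8 at t = 4, so at least 7 crossings are needed.
The safety rule pushes this higher. Following every safe sequence of crossings, the most of the 8 that can be at the east bank as the rowboat arrives there on crossing 7 is 7 — never all 8.
So no plan with fewer than 9 crossings exists, and this one achieves 9:
1. bodyguard Gold and diplomat Gold cross → the east bank.
2. bodyguard Gold crosses ← the west bank.
3. bodyguard Gold, bodyguard Red, and diplomat Red cross → the east bank.
4. bodyguard Gold and diplomat Gold cross ← the west bank.
5. bodyguard Blue, bodyguard Gold, and bodyguard Green cross → the east bank.
6. diplomat Red crosses ← the west bank.
7. diplomat Gold and diplomat Red cross → the east bank.
8. diplomat Gold crosses ← the west bank.
9. diplomat Blue, diplomat Gold, and diplomat Green cross → the east bank.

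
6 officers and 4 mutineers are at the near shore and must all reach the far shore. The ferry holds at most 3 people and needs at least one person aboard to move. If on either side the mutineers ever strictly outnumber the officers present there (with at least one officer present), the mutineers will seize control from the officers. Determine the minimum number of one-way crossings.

Counting alone: each trip to the far shore takes at most 3 across and each return brings at least 1 back, so after t trips out (and t−1 returns) at most 3t − (t−1) of the 10 are across; that first reaches 10 at t = 5, so at least 9 crossings are needed.
The plan below uses exactly 9 crossings, so it is optimal:
1. 2 mutineers → the far shore.  (the near shore: 6O 2M; the far shore: 0O 2M)
2. 1 mutineer ← the near shore.  (the near shore: 6O 3M; the far shore: 0O 1M)
3. 3 mutineers → the far shore.  (the near shore: 6O 0M; the far shore: 0O 4M)
4. 1 mutineer ← the near shore.  (the near shore: 6O 1M; the far shore: 0O 3M)
5. 3 officers → the far shore.  (the near shore: 3O 1M; the far shore: 3O 3M)
6. 1 mutineer ← the near shore.  (the near shore: 3O 2M; the far shore: 3O 2M)
7. 1 officer and 2 mutineers → the far shore.  (the near shore: 2O 0M; the far shore: 4O 4M)
8. 1 mutineer ← the near shore.  (the near shore: 2O 1M; the far shore: 4O 3M)
9. 2 officers and 1 mutineer → the far shore.  (the near shore: 0O 0M; the far shore: 6O 4M)

9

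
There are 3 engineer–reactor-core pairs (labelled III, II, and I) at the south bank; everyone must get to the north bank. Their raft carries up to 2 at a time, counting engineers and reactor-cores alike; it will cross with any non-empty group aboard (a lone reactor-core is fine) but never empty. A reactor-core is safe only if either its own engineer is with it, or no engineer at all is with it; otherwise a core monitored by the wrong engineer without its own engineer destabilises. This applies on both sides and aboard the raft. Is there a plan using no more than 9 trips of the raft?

No

Counting alone: each trip to the north bank takes at most 2 across and each return brings at least 1 back, so after t trips out (and t−1 returns) at most 2t − (t−1) of the 6 are across; that first reaches 6 at t = 5, so at least 9 crossings are needed.
The safety rule pushes this higher. Following every safe sequence of crossings, the most of the 6 that can be at the north bank as the raft arrives there on crossing 9 is 5 — never all 6.
So the move cannot be finished within 9 crossings. (The shortest complete plan takes 11:)
1. engineer III and reactor-core III cross → the north bank.
2. engineer III crosses ← the south bank.
3. reactor-core I and reactor-core II cross → the north bank.
4. reactor-core III crosses ← the south bank.
5. engineer I and engineer II cross → the north bank.
6. engineer II and reactor-core II cross ← the south bank.
7. engineer II and engineer III cross → the north bank.
8. reactor-core I crosses ← the south bank.
9. reactor-core II and reactor-core III cross → the north bank.
10. engineer I crosses ← the south bank.
11. engineer I and reactor-core I cross → the north bank.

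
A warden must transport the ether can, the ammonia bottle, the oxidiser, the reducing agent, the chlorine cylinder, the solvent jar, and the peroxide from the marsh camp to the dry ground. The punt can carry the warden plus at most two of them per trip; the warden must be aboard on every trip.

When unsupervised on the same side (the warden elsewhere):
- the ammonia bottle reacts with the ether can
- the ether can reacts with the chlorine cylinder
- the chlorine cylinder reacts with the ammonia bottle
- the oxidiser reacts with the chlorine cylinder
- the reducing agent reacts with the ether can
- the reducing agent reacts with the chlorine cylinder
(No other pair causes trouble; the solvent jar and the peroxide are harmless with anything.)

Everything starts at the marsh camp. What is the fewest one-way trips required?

Counting alone: the warden can take at most 2 across per trip to the dry ground, so moving all 7 needs at least 4 loaded trips out, with a return between consecutive ones — at least 7 crossings.
The safety rule pushes this higher. Following every safe sequence of crossings, the most of the 7 that can be at the dry ground as the punt arrives there on crossings 7, 9 is 5, 6 respectively — never all 7.
So no plan with fewer than 11 crossings exists, and this one achieves 11:
1. Warden goes to the dry ground with the chlorine cylinder and the ether can.  [the marsh camp: the ammonia bottle, the oxidiser, the peroxide, the reducing agent, the solvent jar | the dry ground: the chlorine cylinder, the ether can]
2. Warden goes back to the marsh camp with the ether can.  [the marsh camp: the ammonia bottle, the ether can, the oxidiser, the peroxide, the reducing agent, the solvent jar | the dry ground: the chlorine cylinder]
3. Warden goes to the dry ground with the ether can and the oxidiser.  [the marsh camp: the ammonia bottle, the peroxide, the reducing agent, the solvent jar | the dry ground: the chlorine cylinder, the ether can, the oxidiser]
4. Warden goes back to the marsh camp with the chlorine cylinder.  [the marsh camp: the ammonia bottle, the chlorine cylinder, the peroxide, the reducing agent, the solvent jar | the dry ground: the ether can, the oxidiser]
5. Warden goes to the dry ground with the ammonia bottle and the reducing agent.  [the marsh camp: the chlorine cylinder, the peroxide, the solvent jar | the dry ground: the ammonia bottle, the ether can, the oxidiser, the reducing agent]
6. Warden goes back to the marsh camp with the ether can.  [the marsh camp: the chlorine cylinder, the ether can, the peroxide, the solvent jar | the dry ground: the ammonia bottle, the oxidiser, the reducing agent]
7. Warden goes to the dry ground with the ether can and the solvent jar.  [the marsh camp: the chlorine cylinder, the peroxide | the dry ground: the ammonia bottle, the ether can, the oxidiser, the reducing agent, the solvent jar]
8. Warden goes back to the marsh camp with the ether can.  [the marsh camp: the chlorine cylinder, the ether can, the peroxide | the dry ground: the ammonia bottle, the oxidiser, the reducing agent, the solvent jar]
9. Warden goes to the dry ground with the ether can and the peroxide.  [the marsh camp: the chlorine cylinder | the dry ground: the ammonia bottle, the ether can, the oxidiser, the peroxide, the reducing agent, the solvent jar]
10. Warden goes back to the marsh camp with the ether can.  [the marsh camp: the chlorine cylinder, the ether can | the dry ground: the ammonia bottle, the oxidiser, the peroxide, the reducing agent, the solvent jar]
11. Warden goes to the dry ground with the chlorine cylinder and the ether can.  [the marsh camp: — | the dry ground: the ammonia bottle, the chlorine cylinder, the ether can, the oxidiser, the peroxide, the reducing agent, the solvent jar]

11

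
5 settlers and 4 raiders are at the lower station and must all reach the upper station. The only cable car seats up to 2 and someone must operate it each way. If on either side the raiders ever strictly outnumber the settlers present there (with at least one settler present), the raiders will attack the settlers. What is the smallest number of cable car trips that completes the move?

Counting alone: each trip to the upper station takes at most 2 across and each return brings at least 1 back, so after t trips out (and t−1 returns) at most 2t − (t−1) of the 9 are across; that first reaches 9 at t = 8, so at least 15 crossings are needed.
The plan below uses exactly 15 crossings, so it is optimal:
1. 2 raiders → the upper station.  (the lower station: 5S 2R; the upper station: 0S 2R)
2. 1 raider ← the lower station.  (the lower station: 5S 3R; the upper station: 0S 1R)
3. 2 raiders → the upper station.  (the lower station: 5S 1R; the upper station: 0S 3R)
4. 1 raider ← the lower station.  (the lower station: 5S 2R; the upper station: 0S 2R)
5. 2 settlers → the upper station.  (the lower station: 3S 2R; the upper station: 2S 2R)
6. 1 raider ← the lower station.  (the lower station: 3S 3R; the upper station: 2S 1R)
7. 1 settler and 1 raider → the upper station.  (the lower station: 2S 2R; the upper station: 3S 2R)
8. 1 settler ← the lower station.  (the lower station: 3S 2R; the upper station: 2S 2R)
9. 1 settler and 1 raider → the upper station.  (the lower station: 2S 1R; the upper station: 3S 3R)
10. 1 raider ← the lower station.  (the lower station: 2S 2R; the upper station: 3S 2R)
11. 1 settler and 1 raider → the upper station.  (the lower station: 1S 1R; the upper station: 4S 3R)
12. 1 settler ← the lower station.  (the lower station: 2S 1R; the upper station: 3S 3R)
13. 1 settler and 1 raider → the upper station.  (the lower station: 1S 0R; the upper station: 4S 4R)
14. 1 raider ← the lower station.  (the lower station: 1S 1R; the upper station: 4S 3R)
15. 1 settler and 1 raider → the upper station.  (the lower station: 0S 0R; the upper station: 5S 4R)

15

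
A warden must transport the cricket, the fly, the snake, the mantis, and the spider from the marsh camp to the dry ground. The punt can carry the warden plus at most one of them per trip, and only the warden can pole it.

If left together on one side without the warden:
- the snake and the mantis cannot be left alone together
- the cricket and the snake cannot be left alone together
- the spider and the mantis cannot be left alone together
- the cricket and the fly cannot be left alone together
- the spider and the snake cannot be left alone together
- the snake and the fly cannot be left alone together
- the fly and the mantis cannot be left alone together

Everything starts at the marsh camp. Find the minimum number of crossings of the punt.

impossible

Whatever the first load, the items left behind include a forbidden pair without the warden. No opening move is safe, so no plan exists.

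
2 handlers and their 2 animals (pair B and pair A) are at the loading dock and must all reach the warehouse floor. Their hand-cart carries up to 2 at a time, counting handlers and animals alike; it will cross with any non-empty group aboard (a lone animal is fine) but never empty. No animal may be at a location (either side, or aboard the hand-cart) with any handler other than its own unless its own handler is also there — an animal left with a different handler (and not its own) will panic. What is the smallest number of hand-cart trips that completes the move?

Counting alone: each trip to the warehouse floor takes at most 2 across and each return brings at least 1 back, so after t trips out (and t−1 returns) at most 2t − (t−1) of the 4 are across; that first reaches 4 at t = 3, so at least 5 crossings are needed.
The plan below uses exactly 5 crossings, so it is optimal:
1. animal B and handler B cross → the warehouse floor.
2. handler B crosses ← the loading dock.
3. handler A and handler B cross → the warehouse floor.
4. handler A crosses ← the loading dock.
5. animal A and handler A cross → the warehouse floor.

5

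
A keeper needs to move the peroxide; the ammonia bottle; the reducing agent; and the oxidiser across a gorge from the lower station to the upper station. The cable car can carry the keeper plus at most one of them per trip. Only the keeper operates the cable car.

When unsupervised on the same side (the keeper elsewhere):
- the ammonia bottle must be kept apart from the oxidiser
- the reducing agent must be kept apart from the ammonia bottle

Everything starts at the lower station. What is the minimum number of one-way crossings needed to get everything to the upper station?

Counting alone: the keeper can take at most 1 across per trip to the upper station, so moving all 4 needs at least 4 loaded trips out, with a return between consecutive ones — at least 7 crossings.
The safety rule pushes this higher. Following every safe sequence of crossings, the most of the 4 that can be at the upper station as the cable car arrives there on crossing 7 is 3 — never all 4.
So no plan with fewer than 9 crossings exists, and this one achieves 9:
1. Keeper goes to the upper station with the ammonia bottle.
2. Keeper goes back to the lower station alone.
3. Keeper goes to the upper station with the peroxide.
4. Keeper goes back to the lower station alone.
5. Keeper goes to the upper station with the reducing agent.
6. Keeper goes back to the lower station with the ammonia bottle.
7. Keeper goes to the upper station with the oxidiser.
8. Keeper goes back to the lower station alone.
9. Keeper goes to the upper station with the ammonia bottle.

9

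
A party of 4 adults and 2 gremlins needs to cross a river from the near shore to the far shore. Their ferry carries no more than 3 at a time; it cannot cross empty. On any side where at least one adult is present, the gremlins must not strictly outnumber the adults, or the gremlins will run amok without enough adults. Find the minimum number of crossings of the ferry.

Counting alone: each trip to the far shore takes at most 3 across and each return brings at least 1 back, so after t trips out (and t−1 returns) at most 3t − (t−1) of the 6 are across; that first reaches 6 at t = 3, so at least 5 crossings are needed.
The plan below uses exactly 5 crossings, so it is optimal:
1. 2 gremlins → the far shore.  (the near shore: 4A 0G; the far shore: 0A 2G)
2. 1 gremlin ← the near shore.  (the near shore: 4A 1G; the far shore: 0A 1G)
3. 2 adults and 1 gremlin → the far shore.  (the near shore: 2A 0G; the far shore: 2A 2G)
4. 1 gremlin ← the near shore.  (the near shore: 2A 1G; the far shore: 2A 1G)
5. 2 adults and 1 gremlin → the far shore.  (the near shore: 0A 0G; the far shore: 4A 2G)

5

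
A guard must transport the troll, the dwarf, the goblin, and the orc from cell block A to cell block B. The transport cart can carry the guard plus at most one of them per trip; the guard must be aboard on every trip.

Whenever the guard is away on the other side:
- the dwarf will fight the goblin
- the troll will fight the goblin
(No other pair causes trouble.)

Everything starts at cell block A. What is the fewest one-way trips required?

Counting alone: the guard can take at most 1 across per trip to cell block B, so moving all 4 needs at least 4 loaded trips out, with a return between consecutive ones — at least 7 crossings.
The safety rule pushes this higher. Following every safe sequence of crossings, the most of the 4 that can be at cell block B as the transport cart arrives there on crossing 7 is 3 — never all 4.
So no plan with fewer than 9 crossings exists, and this one achieves 9:
1. Guard goes to cell block B with the goblin.  [cell block A: the dwarf, the orc, the troll | cell block B: the goblin]
2. Guard goes back to cell block A alone.  [cell block A: the dwarf, the orc, the troll | cell block B: the goblin]
3. Guard goes to cell block B with the troll.  [cell block A: the dwarf, the orc | cell block B: the goblin, the troll]
4. Guard goes back to cell block A with the goblin.  [cell block A: the dwarf, the goblin, the orc | cell block B: the troll]
5. Guard goes to cell block B with the dwarf.  [cell block A: the goblin, the orc | cell block B: the dwarf, the troll]
6. Guard goes back to cell block A alone.  [cell block A: the goblin, the orc | cell block B: the dwarf, the troll]
7. Guard goes to cell block B with the orc.  [cell block A: the goblin | cell block B: the dwarf, the orc, the troll]
8. Guard goes back to cell block A alone.  [cell block A: the goblin | cell block B: the dwarf, the orc, the troll]
9. Guard goes to cell block B with the goblin.  [cell block A: — | cell block B: the dwarf, the goblin, the orc, the troll]

9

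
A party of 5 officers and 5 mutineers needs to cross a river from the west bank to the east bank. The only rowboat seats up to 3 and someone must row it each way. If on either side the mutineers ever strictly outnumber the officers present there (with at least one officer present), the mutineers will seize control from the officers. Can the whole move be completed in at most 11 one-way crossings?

Yes

Yes — this plan uses 11 crossings (≤ 11):
1. 2 mutineers → the east bank.  (the west bank: 5O 3M; the east bank: 0O 2M)
2. 1 mutineer ← the west bank.  (the west bank: 5O 4M; the east bank: 0O 1M)
3. 3 mutineers → the east bank.  (the west bank: 5O 1M; the east bank: 0O 4M)
4. 1 mutineer ← the west bank.  (the west bank: 5O 2M; the east bank: 0O 3M)
5. 3 officers → the east bank.  (the west bank: 2O 2M; the east bank: 3O 3M)
6. 1 officer and 1 mutineer ← the west bank.  (the west bank: 3O 3M; the east bank: 2O 2M)
7. 3 officers → the east bank.  (the west bank: 0O 3M; the east bank: 5O 2M)
8. 1 mutineer ← the west bank.  (the west bank: 0O 4M; the east bank: 5O 1M)
9. 2 mutineers → the east bank.  (the west bank: 0O 2M; the east bank: 5O 3M)
10. 1 mutineer ← the west bank.  (the west bank: 0O 3M; the east bank: 5O 2M)
11. 3 mutineers → the east bank.  (the west bank: 0O 0M; the east bank: 5O 5M)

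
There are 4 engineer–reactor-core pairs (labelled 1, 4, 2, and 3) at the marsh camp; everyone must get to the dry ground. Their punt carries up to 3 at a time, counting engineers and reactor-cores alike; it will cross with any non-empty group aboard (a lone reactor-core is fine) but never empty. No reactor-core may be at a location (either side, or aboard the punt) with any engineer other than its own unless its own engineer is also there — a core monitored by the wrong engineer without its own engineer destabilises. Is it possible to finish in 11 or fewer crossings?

Yes — this plan uses 9 crossings (≤ 11):
1. engineer 1 and reactor-core 1 cross → the dry ground.
2. engineer 1 crosses ← the marsh camp.
3. engineer 1, engineer 4, and reactor-core 4 cross → the dry ground.
4. engineer 1 and reactor-core 1 cross ← the marsh camp.
5. engineer 1, engineer 2, and engineer 3 cross → the dry ground.
6. reactor-core 4 crosses ← the marsh camp.
7. reactor-core 1 and reactor-core 4 cross → the dry ground.
8. reactor-core 1 crosses ← the marsh camp.
9. reactor-core 1, reactor-core 2, and reactor-core 3 cross → the dry ground.

Yes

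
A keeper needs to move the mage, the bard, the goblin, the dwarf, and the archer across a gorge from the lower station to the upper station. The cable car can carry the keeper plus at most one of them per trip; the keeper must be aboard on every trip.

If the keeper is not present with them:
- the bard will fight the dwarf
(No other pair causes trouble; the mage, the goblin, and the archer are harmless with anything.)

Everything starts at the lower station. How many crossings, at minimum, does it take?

9

Counting alone: the keeper can take at most 1 across per trip to the upper station, so moving all 5 needs at least 5 loaded trips out, with a return between consecutive ones — at least 9 crossings.
The plan below uses exactly 9 crossings, so it is optimal:
1. Keeper goes to the upper station with the bard.  [the lower station: the archer, the dwarf, the goblin, the mage | the upper station: the bard]
2. Keeper goes back to the lower station alone.  [the lower station: the archer, the dwarf, the goblin, the mage | the upper station: the bard]
3. Keeper goes to the upper station with the mage.  [the lower station: the archer, the dwarf, the goblin | the upper station: the bard, the mage]
4. Keeper goes back to the lower station alone.  [the lower station: the archer, the dwarf, the goblin | the upper station: the bard, the mage]
5. Keeper goes to the upper station with the goblin.  [the lower station: the archer, the dwarf | the upper station: the bard, the goblin, the mage]
6. Keeper goes back to the lower station alone.  [the lower station: the archer, the dwarf | the upper station: the bard, the goblin, the mage]
7. Keeper goes to the upper station with the archer.  [the lower station: the dwarf | the upper station: the archer, the bard, the goblin, the mage]
8. Keeper goes back to the lower station alone.  [the lower station: the dwarf | the upper station: the archer, the bard, the goblin, the mage]
9. Keeper goes to the upper station with the dwarf.  [the lower station: — | the upper station: the archer, the bard, the dwarf, the goblin, the mage]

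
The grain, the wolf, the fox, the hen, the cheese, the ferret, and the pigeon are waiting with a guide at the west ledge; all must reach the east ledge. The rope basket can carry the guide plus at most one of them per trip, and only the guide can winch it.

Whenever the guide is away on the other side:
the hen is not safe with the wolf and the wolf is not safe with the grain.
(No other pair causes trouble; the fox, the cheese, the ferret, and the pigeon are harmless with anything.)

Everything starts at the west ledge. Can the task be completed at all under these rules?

1. Guide goes to the east ledge with the wolf.  [the west ledge: the cheese, the ferret, the fox, the grain, the hen, the pigeon | the east ledge: the wolf]
2. Guide goes back to the west ledge alone.  [the west ledge: the cheese, the ferret, the fox, the grain, the hen, the pigeon | the east ledge: the wolf]
3. Guide goes to the east ledge with the grain.  [the west ledge: the cheese, the ferret, the fox, the hen, the pigeon | the east ledge: the grain, the wolf]
4. Guide goes back to the west ledge with the wolf.  [the west ledge: the cheese, the ferret, the fox, the hen, the pigeon, the wolf | the east ledge: the grain]
5. Guide goes to the east ledge with the hen.  [the west ledge: the cheese, the ferret, the fox, the pigeon, the wolf | the east ledge: the grain, the hen]
6. Guide goes back to the west ledge alone.  [the west ledge: the cheese, the ferret, the fox, the pigeon, the wolf | the east ledge: the grain, the hen]
7. Guide goes to the east ledge with the fox.  [the west ledge: the cheese, the ferret, the pigeon, the wolf | the east ledge: the fox, the grain, the hen]
8. Guide goes back to the west ledge alone.  [the west ledge: the cheese, the ferret, the pigeon, the wolf | the east ledge: the fox, the grain, the hen]
9. Guide goes to the east ledge with the cheese.  [the west ledge: the ferret, the pigeon, the wolf | the east ledge: the cheese, the fox, the grain, the hen]
10. Guide goes back to the west ledge alone.  [the west ledge: the ferret, the pigeon, the wolf | the east ledge: the cheese, the fox, the grain, the hen]
11. Guide goes to the east ledge with the ferret.  [the west ledge: the pigeon, the wolf | the east ledge: the cheese, the ferret, the fox, the grain, the hen]
12. Guide goes back to the west ledge alone.  [the west ledge: the pigeon, the wolf | the east ledge: the cheese, the ferret, the fox, the grain, the hen]
13. Guide goes to the east ledge with the pigeon.  [the west ledge: the wolf | the east ledge: the cheese, the ferret, the fox, the grain, the hen, the pigeon]
14. Guide goes back to the west ledge alone.  [the west ledge: the wolf | the east ledge: the cheese, the ferret, the fox, the grain, the hen, the pigeon]
15. Guide goes to the east ledge with the wolf.  [the west ledge: — | the east ledge: the cheese, the ferret, the fox, the grain, the hen, the pigeon, the wolf]

Yes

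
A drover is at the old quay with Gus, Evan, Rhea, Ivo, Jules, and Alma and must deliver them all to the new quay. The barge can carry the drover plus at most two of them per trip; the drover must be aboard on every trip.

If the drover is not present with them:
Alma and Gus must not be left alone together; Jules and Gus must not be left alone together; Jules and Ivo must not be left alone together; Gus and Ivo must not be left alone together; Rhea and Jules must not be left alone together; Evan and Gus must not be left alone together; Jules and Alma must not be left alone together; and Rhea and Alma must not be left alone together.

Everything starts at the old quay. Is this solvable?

No

Whatever the first load, the items left behind include a forbidden pair without the drover. No opening move is safe, so no plan exists.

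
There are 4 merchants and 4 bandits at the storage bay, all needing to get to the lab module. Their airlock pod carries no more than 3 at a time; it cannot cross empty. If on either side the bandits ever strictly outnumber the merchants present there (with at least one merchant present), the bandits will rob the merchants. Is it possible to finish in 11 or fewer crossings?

Yes — this plan uses 9 crossings (≤ 11):
1. 2 bandits → the lab module.  (the storage bay: 4M 2B; the lab module: 0M 2B)
2. 1 bandit ← the storage bay.  (the storage bay: 4M 3B; the lab module: 0M 1B)
3. 3 bandits → the lab module.  (the storage bay: 4M 0B; the lab module: 0M 4B)
4. 1 bandit ← the storage bay.  (the storage bay: 4M 1B; the lab module: 0M 3B)
5. 3 merchants → the lab module.  (the storage bay: 1M 1B; the lab module: 3M 3B)
6. 1 merchant and 1 bandit ← the storage bay.  (the storage bay: 2M 2B; the lab module: 2M 2B)
7. 2 merchants → the lab module.  (the storage bay: 0M 2B; the lab module: 4M 2B)
8. 1 bandit ← the storage bay.  (the storage bay: 0M 3B; the lab module: 4M 1B)
9. 3 bandits → the lab module.  (the storage bay: 0M 0B; the lab module: 4M 4B)

Yes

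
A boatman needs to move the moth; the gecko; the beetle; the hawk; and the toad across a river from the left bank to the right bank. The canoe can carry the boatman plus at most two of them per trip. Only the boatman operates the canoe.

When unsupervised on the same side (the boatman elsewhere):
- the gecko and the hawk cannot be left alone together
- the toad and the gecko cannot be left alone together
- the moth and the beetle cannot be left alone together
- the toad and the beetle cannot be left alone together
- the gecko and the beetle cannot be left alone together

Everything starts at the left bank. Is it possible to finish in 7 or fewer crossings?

Yes

Yes — this plan uses 7 crossings (≤ 7):
1. Boatman goes to the right bank with the beetle and the gecko.  [the left bank: the hawk, the moth, the toad | the right bank: the beetle, the gecko]
2. Boatman goes back to the left bank with the gecko.  [the left bank: the gecko, the hawk, the moth, the toad | the right bank: the beetle]
3. Boatman goes to the right bank with the gecko and the moth.  [the left bank: the hawk, the toad | the right bank: the beetle, the gecko, the moth]
4. Boatman goes back to the left bank with the beetle.  [the left bank: the beetle, the hawk, the toad | the right bank: the gecko, the moth]
5. Boatman goes to the right bank with the hawk and the toad.  [the left bank: the beetle | the right bank: the gecko, the hawk, the moth, the toad]
6. Boatman goes back to the left bank with the gecko.  [the left bank: the beetle, the gecko | the right bank: the hawk, the moth, the toad]
7. Boatman goes to the right bank with the beetle and the gecko.  [the left bank: — | the right bank: the beetle, the gecko, the hawk, the moth, the toad]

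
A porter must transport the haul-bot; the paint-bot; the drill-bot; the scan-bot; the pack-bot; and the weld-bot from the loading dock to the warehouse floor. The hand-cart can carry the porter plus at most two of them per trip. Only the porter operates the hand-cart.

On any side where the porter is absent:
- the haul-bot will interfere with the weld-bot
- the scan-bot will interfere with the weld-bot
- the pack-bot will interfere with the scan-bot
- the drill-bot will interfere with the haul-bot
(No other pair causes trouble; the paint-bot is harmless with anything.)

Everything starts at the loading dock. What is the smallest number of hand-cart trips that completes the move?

7

Counting alone: the porter can take at most 2 across per trip to the warehouse floor, so moving all 6 needs at least 3 loaded trips out, with a return between consecutive ones — at least 5 crossings.
The safety rule pushes this higher. Following every safe sequence of crossings, the most of the 6 that can be at the warehouse floor as the hand-cart arrives there on crossing 5 is 5 — never all 6.
So no plan with fewer than 7 crossings exists, and this one achieves 7:
1. Porter goes to the warehouse floor with the haul-bot and the scan-bot.  [the loading dock: the drill-bot, the pack-bot, the paint-bot, the weld-bot | the warehouse floor: the haul-bot, the scan-bot]
2. Porter goes back to the loading dock alone.  [the loading dock: the drill-bot, the pack-bot, the paint-bot, the weld-bot | the warehouse floor: the haul-bot, the scan-bot]
3. Porter goes to the warehouse floor with the drill-bot and the paint-bot.  [the loading dock: the pack-bot, the weld-bot | the warehouse floor: the drill-bot, the haul-bot, the paint-bot, the scan-bot]
4. Porter goes back to the loading dock with the haul-bot.  [the loading dock: the haul-bot, the pack-bot, the weld-bot | the warehouse floor: the drill-bot, the paint-bot, the scan-bot]
5. Porter goes to the warehouse floor with the pack-bot and the weld-bot.  [the loading dock: the haul-bot | the warehouse floor: the drill-bot, the pack-bot, the paint-bot, the scan-bot, the weld-bot]
6. Porter goes back to the loading dock with the scan-bot.  [the loading dock: the haul-bot, the scan-bot | the warehouse floor: the drill-bot, the pack-bot, the paint-bot, the weld-bot]
7. Porter goes to the warehouse floor with the haul-bot and the scan-bot.  [the loading dock: — | the warehouse floor: the drill-bot, the haul-bot, the pack-bot, the paint-bot, the scan-bot, the weld-bot]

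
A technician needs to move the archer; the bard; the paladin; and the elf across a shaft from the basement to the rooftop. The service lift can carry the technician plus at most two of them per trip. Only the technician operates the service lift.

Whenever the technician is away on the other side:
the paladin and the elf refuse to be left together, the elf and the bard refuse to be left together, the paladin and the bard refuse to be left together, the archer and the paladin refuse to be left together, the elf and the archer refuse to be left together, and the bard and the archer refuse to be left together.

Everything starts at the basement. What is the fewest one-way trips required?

Whatever the first load, the items left behind include a forbidden pair without the technician. No opening move is safe, so no plan exists.

impossible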